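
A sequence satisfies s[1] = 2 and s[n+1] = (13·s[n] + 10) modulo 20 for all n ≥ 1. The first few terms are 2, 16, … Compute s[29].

2

Computing terms: s[1] = 2; s[2] = 16; s[3] = 18; s[4] = 4; s[5] = 2.
Since s[5] = s[1] = 2, the sequence is periodic with period 4.
(29 - 1) mod 4 = 0, so s[29] = s[1] = 2.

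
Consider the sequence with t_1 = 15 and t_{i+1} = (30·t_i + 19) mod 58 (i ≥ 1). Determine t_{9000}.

41

Listing terms: t_1 = 15, t_2 = 5, t_3 = 53, t_4 = 43, t_5 = 33, t_6 = 23, t_7 = 13, t_8 = 3, t_9 = 51, t_{10} = 41, t_{11} = 31, t_{12} = 21, t_{13} = 11, t_{14} = 1, t_{15} = 49, t_{16} = 39, t_{17} = 29, t_{18} = 19, t_{19} = 9, t_{20} = 57, t_{21} = 47, t_{22} = 37, t_{23} = 27, t_{24} = 17, t_{25} = 7, t_{26} = 55, t_{27} = 45, t_{28} = 35, t_{29} = 25, t_{30} = 15.
The sequence repeats with period 29.
So t_{9000} = t_{1 + ((9000-1) mod 29)} = t_{10} = 41.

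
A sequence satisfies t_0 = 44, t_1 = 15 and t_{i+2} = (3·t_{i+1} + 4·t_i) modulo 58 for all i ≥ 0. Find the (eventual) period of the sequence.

14

Listing terms: t_0 = 44,  t_1 = 15,  t_2 = 47,  t_3 = 27,  t_4 = 37,  t_5 = 45,  t_6 = 51,  t_7 = 43,  t_8 = 43,  t_9 = 11,  t_{10} = 31,  t_{11} = 21,  t_{12} = 13,  t_{13} = 7,  t_{14} = 15,  t_{15} = 15,  t_{16} = 47.
Since (t_{15}, t_{16}) = (t_1, t_2) = (15, 47) (two consecutive terms determine the rest), the sequence is eventually periodic: after a pre-period of length 1 it cycles with period 14.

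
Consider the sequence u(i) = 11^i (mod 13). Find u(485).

7

We have u(0) = 1, u(1) = 11, u(2) = 4, u(3) = 5, u(4) = 3, u(5) = 7, u(6) = 12, u(7) = 2, u(8) = 9, u(9) = 8, u(10) = 10, u(11) = 6, u(12) = 1.
Since u(12) = u(0) = 1, the sequence is periodic with period 12.
So u(485) = u(0 + ((485-0) mod 12)) = u(5) = 7.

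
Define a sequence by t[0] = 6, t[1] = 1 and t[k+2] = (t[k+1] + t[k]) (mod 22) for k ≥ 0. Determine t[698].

t[0] = 6, t[1] = 1, t[2] = 7, t[3] = 8, t[4] = 15, t[5] = 1, t[6] = 16, t[7] = 17, t[8] = 11, t[9] = 6, t[10] = 17, t[11] = 1, t[12] = 18, t[13] = 19, t[14] = 15, t[15] = 12, t[16] = 5, t[17] = 17, t[18] = 0, t[19] = 17, t[20] = 17, t[21] = 12, t[22] = 7, t[23] = 19, t[24] = 4, t[25] = 1, t[26] = 5, t[27] = 6, t[28] = 11, t[29] = 17, t[30] = 6, t[31] = 1.
Since (t[30], t[31]) = (t[0], t[1]) = (6, 1) (two consecutive terms determine the rest), the sequence is periodic with period 30.
(698 - 0) mod 30 = 8, so t[698] = t[8] = 11.

11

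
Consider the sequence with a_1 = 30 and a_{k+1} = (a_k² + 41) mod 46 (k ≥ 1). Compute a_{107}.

34

a_1 = 30; a_2 = 21; a_3 = 22; a_4 = 19; a_5 = 34; a_6 = 1; a_7 = 42; a_8 = 11; a_9 = 24; a_{10} = 19.
Since a_{10} = a_4 = 19, the sequence is eventually periodic: after a pre-period of length 3 it cycles with period 6.
For k ≥ 4, a_k depends only on (k - 4) mod 6. (107 - 4) mod 6 = 1, so a_{107} = a_5 = 34.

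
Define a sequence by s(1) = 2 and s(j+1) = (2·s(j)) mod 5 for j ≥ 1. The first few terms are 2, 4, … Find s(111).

3

s(1) = 2; s(2) = 4; s(3) = 3; s(4) = 1; s(5) = 2.
Since s(5) = s(1) = 2, the sequence is periodic with period 4.
So s(111) = s(1 + ((111-1) mod 4)) = s(3) = 3.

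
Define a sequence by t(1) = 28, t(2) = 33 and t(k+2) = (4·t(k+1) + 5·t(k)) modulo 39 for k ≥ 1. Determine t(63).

Computing terms: t(1) = 28,  t(2) = 33,  t(3) = 38,  t(4) = 5,  t(5) = 15,  t(6) = 7,  t(7) = 25,  t(8) = 18,  t(9) = 2,  t(10) = 20,  t(11) = 12,  t(12) = 31,  t(13) = 28,  t(14) = 33.
Since (t(13), t(14)) = (t(1), t(2)) = (28, 33) (two consecutive terms determine the rest), the sequence is periodic with period 12.
So t(63) = t(1 + ((63-1) mod 12)) = t(3) = 38.

38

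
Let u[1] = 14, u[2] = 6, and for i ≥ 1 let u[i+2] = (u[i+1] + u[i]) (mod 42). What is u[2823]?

34

u[1] = 14; u[2] = 6; u[3] = 20; u[4] = 26; u[5] = 4; u[6] = 30; u[7] = 34; u[8] = 22; u[9] = 14; u[10] = 36; u[11] = 8; u[12] = 2; u[13] = 10; u[14] = 12; u[15] = 22; u[16] = 34; u[17] = 14; u[18] = 6.
The sequence repeats with period 16.
So u[2823] = u[1 + ((2823-1) mod 16)] = u[7] = 34.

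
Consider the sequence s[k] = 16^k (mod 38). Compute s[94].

Listing terms: s[1] = 16, s[2] = 28, s[3] = 30, s[4] = 24, s[5] = 4, s[6] = 26, s[7] = 36, s[8] = 6, s[9] = 20, s[10] = 16.
Since s[10] = s[1] = 16, the sequence is periodic with period 9.
(94 - 1) mod 9 = 3, so s[94] = s[4] = 24.

24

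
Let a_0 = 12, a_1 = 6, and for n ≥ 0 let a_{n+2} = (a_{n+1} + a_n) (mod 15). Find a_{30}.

3

Computing terms: a_0 = 12; a_1 = 6; a_2 = 3; a_3 = 9; a_4 = 12; a_5 = 6.
The sequence repeats with period 4.
(30 - 0) mod 4 = 2, so a_{30} = a_2 = 3.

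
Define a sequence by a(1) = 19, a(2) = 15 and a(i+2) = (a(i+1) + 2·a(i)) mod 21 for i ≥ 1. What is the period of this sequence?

6

a(1) = 19,  a(2) = 15,  a(3) = 11,  a(4) = 20,  a(5) = 0,  a(6) = 19,  a(7) = 19,  a(8) = 15.
Since (a(7), a(8)) = (a(1), a(2)) = (19, 15) (two consecutive terms determine the rest), the sequence is periodic with period 6.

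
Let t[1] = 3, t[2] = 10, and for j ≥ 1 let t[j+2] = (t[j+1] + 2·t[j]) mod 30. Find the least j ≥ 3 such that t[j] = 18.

Computing terms: t[1] = 3,  t[2] = 10,  t[3] = 16,  t[4] = 6,  t[5] = 8,  t[6] = 20,  t[7] = 6,  t[8] = 16,  t[9] = 28,  t[10] = 0,  t[11] = 26,  t[12] = 26,  t[13] = 18,  t[14] = 10,  t[15] = 16.
Since (t[14], t[15]) = (t[2], t[3]) = (10, 16) (two consecutive terms determine the rest), the sequence is eventually periodic: after a pre-period of length 1 it cycles with period 12.
The value 18 first appears (with j ≥ 3) at t[13].

13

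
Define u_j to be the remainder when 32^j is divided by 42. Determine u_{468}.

22

u_1 = 32, u_2 = 16, u_3 = 8, u_4 = 4, u_5 = 2, u_6 = 22, u_7 = 32.
Since u_7 = u_1 = 32, the sequence is periodic with period 6.
(468 - 1) mod 6 = 5, so u_{468} = u_6 = 22.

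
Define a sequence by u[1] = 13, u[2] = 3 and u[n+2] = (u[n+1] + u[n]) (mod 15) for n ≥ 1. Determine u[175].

5

u[1] = 13,  u[2] = 3,  u[3] = 1,  u[4] = 4,  u[5] = 5,  u[6] = 9,  u[7] = 14,  u[8] = 8,  u[9] = 7,  u[10] = 0,  u[11] = 7,  u[12] = 7,  u[13] = 14,  u[14] = 6,  u[15] = 5,  u[16] = 11,  u[17] = 1,  u[18] = 12,  u[19] = 13,  u[20] = 10,  u[21] = 8,  u[22] = 3,  u[23] = 11,  u[24] = 14,  u[25] = 10,  u[26] = 9,  u[27] = 4,  u[28] = 13,  u[29] = 2,  u[30] = 0,  u[31] = 2,  u[32] = 2,  u[33] = 4,  u[34] = 6,  u[35] = 10,  u[36] = 1,  u[37] = 11,  u[38] = 12,  u[39] = 8,  u[40] = 5,  u[41] = 13,  u[42] = 3.
Since (u[41], u[42]) = (u[1], u[2]) = (13, 3) (two consecutive terms determine the rest), the sequence is periodic with period 40.
(175 - 1) mod 40 = 14, so u[175] = u[15] = 5.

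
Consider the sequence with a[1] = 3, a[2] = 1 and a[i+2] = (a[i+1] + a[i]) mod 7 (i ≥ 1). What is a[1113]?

Computing terms: a[1] = 3,  a[2] = 1,  a[3] = 4,  a[4] = 5,  a[5] = 2,  a[6] = 0,  a[7] = 2,  a[8] = 2,  a[9] = 4,  a[10] = 6,  a[11] = 3,  a[12] = 2,  a[13] = 5,  a[14] = 0,  a[15] = 5,  a[16] = 5,  a[17] = 3,  a[18] = 1.
Since (a[17], a[18]) = (a[1], a[2]) = (3, 1) (two consecutive terms determine the rest), the sequence is periodic with period 16.
(1113 - 1) mod 16 = 8, so a[1113] = a[9] = 4.

4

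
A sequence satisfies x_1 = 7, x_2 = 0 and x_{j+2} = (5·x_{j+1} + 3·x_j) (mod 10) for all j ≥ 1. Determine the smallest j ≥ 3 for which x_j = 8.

We have x_1 = 7; x_2 = 0; x_3 = 1; x_4 = 5; x_5 = 8; x_6 = 5; x_7 = 9; x_8 = 0; x_9 = 7; x_{10} = 5; x_{11} = 6; x_{12} = 5; x_{13} = 3; x_{14} = 0; x_{15} = 9; x_{16} = 5; x_{17} = 2; x_{18} = 5; x_{19} = 1; x_{20} = 0; x_{21} = 3; x_{22} = 5; x_{23} = 4; x_{24} = 5; x_{25} = 7; x_{26} = 0.
Since (x_{25}, x_{26}) = (x_1, x_2) = (7, 0) (two consecutive terms determine the rest), the sequence is periodic with period 24.
The value 8 first appears (with j ≥ 3) at x_5.

5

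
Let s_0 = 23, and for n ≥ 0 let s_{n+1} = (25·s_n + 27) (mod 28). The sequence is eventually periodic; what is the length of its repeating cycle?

12

Listing terms: s_0 = 23,  s_1 = 14,  s_2 = 13,  s_3 = 16,  s_4 = 7,  s_5 = 6,  s_6 = 9,  s_7 = 0,  s_8 = 27,  s_9 = 2,  s_{10} = 21,  s_{11} = 20,  s_{12} = 23.
The sequence repeats with period 12.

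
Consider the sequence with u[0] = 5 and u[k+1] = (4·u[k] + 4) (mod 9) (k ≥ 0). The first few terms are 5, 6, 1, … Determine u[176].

Computing terms: u[0] = 5, u[1] = 6, u[2] = 1, u[3] = 8, u[4] = 0, u[5] = 4, u[6] = 2, u[7] = 3, u[8] = 7, u[9] = 5.
Since u[9] = u[0] = 5, the sequence is periodic with period 9.
(176 - 0) mod 9 = 5, so u[176] = u[5] = 4.

4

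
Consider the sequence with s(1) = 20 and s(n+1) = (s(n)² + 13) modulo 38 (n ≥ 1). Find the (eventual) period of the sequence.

10

s(1) = 20, s(2) = 33, s(3) = 0, s(4) = 13, s(5) = 30, s(6) = 1, s(7) = 14, s(8) = 19, s(9) = 32, s(10) = 11, s(11) = 20.
The sequence repeats with period 10.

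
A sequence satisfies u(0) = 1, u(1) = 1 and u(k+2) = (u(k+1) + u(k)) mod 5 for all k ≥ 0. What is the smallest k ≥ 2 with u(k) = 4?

Computing terms: u(0) = 1,  u(1) = 1,  u(2) = 2,  u(3) = 3,  u(4) = 0,  u(5) = 3,  u(6) = 3,  u(7) = 1,  u(8) = 4,  u(9) = 0,  u(10) = 4,  u(11) = 4,  u(12) = 3,  u(13) = 2,  u(14) = 0,  u(15) = 2,  u(16) = 2,  u(17) = 4,  u(18) = 1,  u(19) = 0,  u(20) = 1,  u(21) = 1.
Since (u(20), u(21)) = (u(0), u(1)) = (1, 1) (two consecutive terms determine the rest), the sequence is periodic with period 20.
The value 4 first appears (with k ≥ 2) at u(8).

8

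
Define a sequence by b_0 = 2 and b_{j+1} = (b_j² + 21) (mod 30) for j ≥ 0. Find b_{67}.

25

We have b_0 = 2, b_1 = 25, b_2 = 16, b_3 = 7, b_4 = 10, b_5 = 1, b_6 = 22, b_7 = 25.
Since b_7 = b_1 = 25, the sequence is eventually periodic: after a pre-period of length 1 it cycles with period 6.
For j ≥ 1, b_j depends only on (j - 1) mod 6. (67 - 1) mod 6 = 0, so b_{67} = b_1 = 25.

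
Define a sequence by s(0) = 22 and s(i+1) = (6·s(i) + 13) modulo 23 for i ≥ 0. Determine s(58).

21

Listing terms: s(0) = 22, s(1) = 7, s(2) = 9, s(3) = 21, s(4) = 1, s(5) = 19, s(6) = 12, s(7) = 16, s(8) = 17, s(9) = 0, s(10) = 13, s(11) = 22.
The sequence repeats with period 11.
So s(58) = s(0 + ((58-0) mod 11)) = s(3) = 21.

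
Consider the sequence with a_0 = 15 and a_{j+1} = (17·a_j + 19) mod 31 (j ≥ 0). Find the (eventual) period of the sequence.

30

a_0 = 15, a_1 = 26, a_2 = 27, a_3 = 13, a_4 = 23, a_5 = 7, a_6 = 14, a_7 = 9, a_8 = 17, a_9 = 29, a_{10} = 16, a_{11} = 12, a_{12} = 6, a_{13} = 28, a_{14} = 30, a_{15} = 2, a_{16} = 22, a_{17} = 21, a_{18} = 4, a_{19} = 25, a_{20} = 10, a_{21} = 3, a_{22} = 8, a_{23} = 0, a_{24} = 19, a_{25} = 1, a_{26} = 5, a_{27} = 11, a_{28} = 20, a_{29} = 18, a_{30} = 15.
The sequence repeats with period 30.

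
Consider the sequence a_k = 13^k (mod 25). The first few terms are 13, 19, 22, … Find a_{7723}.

We have a_1 = 13, a_2 = 19, a_3 = 22, a_4 = 11, a_5 = 18, a_6 = 9, a_7 = 17, a_8 = 21, a_9 = 23, a_{10} = 24, a_{11} = 12, a_{12} = 6, a_{13} = 3, a_{14} = 14, a_{15} = 7, a_{16} = 16, a_{17} = 8, a_{18} = 4, a_{19} = 2, a_{20} = 1, a_{21} = 13.
Since a_{21} = a_1 = 13, the sequence is periodic with period 20.
(7723 - 1) mod 20 = 2, so a_{7723} = a_3 = 22.

22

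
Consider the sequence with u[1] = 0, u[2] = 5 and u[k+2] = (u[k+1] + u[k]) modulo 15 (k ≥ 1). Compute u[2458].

5

We have u[1] = 0, u[2] = 5, u[3] = 5, u[4] = 10, u[5] = 0, u[6] = 10, u[7] = 10, u[8] = 5, u[9] = 0, u[10] = 5.
The sequence repeats with period 8.
(2458 - 1) mod 8 = 1, so u[2458] = u[2] = 5.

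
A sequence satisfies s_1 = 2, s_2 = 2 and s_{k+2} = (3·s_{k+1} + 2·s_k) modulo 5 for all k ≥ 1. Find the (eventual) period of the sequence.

Listing terms: s_1 = 2,  s_2 = 2,  s_3 = 0,  s_4 = 4,  s_5 = 2,  s_6 = 4,  s_7 = 1,  s_8 = 1,  s_9 = 0,  s_{10} = 2,  s_{11} = 1,  s_{12} = 2,  s_{13} = 3,  s_{14} = 3,  s_{15} = 0,  s_{16} = 1,  s_{17} = 3,  s_{18} = 1,  s_{19} = 4,  s_{20} = 4,  s_{21} = 0,  s_{22} = 3,  s_{23} = 4,  s_{24} = 3,  s_{25} = 2,  s_{26} = 2.
The sequence repeats with period 24.

24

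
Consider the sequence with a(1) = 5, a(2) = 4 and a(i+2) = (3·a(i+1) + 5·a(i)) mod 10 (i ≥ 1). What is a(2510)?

4

a(1) = 5, a(2) = 4, a(3) = 7, a(4) = 1, a(5) = 8, a(6) = 9, a(7) = 7, a(8) = 6, a(9) = 3, a(10) = 9, a(11) = 2, a(12) = 1, a(13) = 3, a(14) = 4, a(15) = 7.
Since (a(14), a(15)) = (a(2), a(3)) = (4, 7) (two consecutive terms determine the rest), the sequence is eventually periodic: after a pre-period of length 1 it cycles with period 12.
For i ≥ 2, a(i) depends only on (i - 2) mod 12. (2510 - 2) mod 12 = 0, so a(2510) = a(2) = 4.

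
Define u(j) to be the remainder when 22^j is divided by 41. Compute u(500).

40

Computing terms: u(1) = 22,  u(2) = 33,  u(3) = 29,  u(4) = 23,  u(5) = 14,  u(6) = 21,  u(7) = 11,  u(8) = 37,  u(9) = 35,  u(10) = 32,  u(11) = 7,  u(12) = 31,  u(13) = 26,  u(14) = 39,  u(15) = 38,  u(16) = 16,  u(17) = 24,  u(18) = 36,  u(19) = 13,  u(20) = 40,  u(21) = 19,  u(22) = 8,  u(23) = 12,  u(24) = 18,  u(25) = 27,  u(26) = 20,  u(27) = 30,  u(28) = 4,  u(29) = 6,  u(30) = 9,  u(31) = 34,  u(32) = 10,  u(33) = 15,  u(34) = 2,  u(35) = 3,  u(36) = 25,  u(37) = 17,  u(38) = 5,  u(39) = 28,  u(40) = 1,  u(41) = 22.
Since u(41) = u(1) = 22, the sequence is periodic with period 40.
So u(500) = u(1 + ((500-1) mod 40)) = u(20) = 40.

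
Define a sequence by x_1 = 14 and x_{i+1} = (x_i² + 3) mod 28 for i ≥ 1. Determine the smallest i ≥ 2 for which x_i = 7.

4

Computing terms: x_1 = 14,  x_2 = 3,  x_3 = 12,  x_4 = 7,  x_5 = 24,  x_6 = 19,  x_7 = 0,  x_8 = 3.
Since x_8 = x_2 = 3, the sequence is eventually periodic: after a pre-period of length 1 it cycles with period 6.
The value 7 first appears (with i ≥ 2) at x_4.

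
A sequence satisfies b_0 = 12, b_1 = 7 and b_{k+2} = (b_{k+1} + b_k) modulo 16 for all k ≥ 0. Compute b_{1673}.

15

Listing terms: b_0 = 12, b_1 = 7, b_2 = 3, b_3 = 10, b_4 = 13, b_5 = 7, b_6 = 4, b_7 = 11, b_8 = 15, b_9 = 10, b_{10} = 9, b_{11} = 3, b_{12} = 12, b_{13} = 15, b_{14} = 11, b_{15} = 10, b_{16} = 5, b_{17} = 15, b_{18} = 4, b_{19} = 3, b_{20} = 7, b_{21} = 10, b_{22} = 1, b_{23} = 11, b_{24} = 12, b_{25} = 7.
Since (b_{24}, b_{25}) = (b_0, b_1) = (12, 7) (two consecutive terms determine the rest), the sequence is periodic with period 24.
So b_{1673} = b_{0 + ((1673-0) mod 24)} = b_{17} = 15.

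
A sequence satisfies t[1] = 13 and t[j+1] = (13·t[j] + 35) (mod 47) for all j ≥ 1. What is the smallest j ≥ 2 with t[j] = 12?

We have t[1] = 13,  t[2] = 16,  t[3] = 8,  t[4] = 45,  t[5] = 9,  t[6] = 11,  t[7] = 37,  t[8] = 46,  t[9] = 22,  t[10] = 39,  t[11] = 25,  t[12] = 31,  t[13] = 15,  t[14] = 42,  t[15] = 17,  t[16] = 21,  t[17] = 26,  t[18] = 44,  t[19] = 43,  t[20] = 30,  t[21] = 2,  t[22] = 14,  t[23] = 29,  t[24] = 36,  t[25] = 33,  t[26] = 41,  t[27] = 4,  t[28] = 40,  t[29] = 38,  t[30] = 12,  t[31] = 3,  t[32] = 27,  t[33] = 10,  t[34] = 24,  t[35] = 18,  t[36] = 34,  t[37] = 7,  t[38] = 32,  t[39] = 28,  t[40] = 23,  t[41] = 5,  t[42] = 6,  t[43] = 19,  t[44] = 0,  t[45] = 35,  t[46] = 20,  t[47] = 13.
Since t[47] = t[1] = 13, the sequence is periodic with period 46.
The value 12 first appears (with j ≥ 2) at t[30].

30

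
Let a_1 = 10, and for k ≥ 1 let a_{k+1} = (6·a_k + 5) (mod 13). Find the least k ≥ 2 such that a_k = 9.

Listing terms: a_1 = 10, a_2 = 0, a_3 = 5, a_4 = 9, a_5 = 7, a_6 = 8, a_7 = 1, a_8 = 11, a_9 = 6, a_{10} = 2, a_{11} = 4, a_{12} = 3, a_{13} = 10.
The sequence repeats with period 12.
The value 9 first appears (with k ≥ 2) at a_4.

4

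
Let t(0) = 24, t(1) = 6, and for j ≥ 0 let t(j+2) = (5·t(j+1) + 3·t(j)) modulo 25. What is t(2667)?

18

Computing terms: t(0) = 24,  t(1) = 6,  t(2) = 2,  t(3) = 3,  t(4) = 21,  t(5) = 14,  t(6) = 8,  t(7) = 7,  t(8) = 9,  t(9) = 16,  t(10) = 7,  t(11) = 8,  t(12) = 11,  t(13) = 4,  t(14) = 3,  t(15) = 2,  t(16) = 19,  t(17) = 1,  t(18) = 12,  t(19) = 13,  t(20) = 1,  t(21) = 19,  t(22) = 23,  t(23) = 22,  t(24) = 4,  t(25) = 11,  t(26) = 17,  t(27) = 18,  t(28) = 16,  t(29) = 9,  t(30) = 18,  t(31) = 17,  t(32) = 14,  t(33) = 21,  t(34) = 22,  t(35) = 23,  t(36) = 6,  t(37) = 24,  t(38) = 13,  t(39) = 12,  t(40) = 24,  t(41) = 6.
The sequence repeats with period 40.
(2667 - 0) mod 40 = 27, so t(2667) = t(27) = 18.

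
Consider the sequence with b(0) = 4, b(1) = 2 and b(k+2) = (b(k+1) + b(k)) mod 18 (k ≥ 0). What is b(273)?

Listing terms: b(0) = 4; b(1) = 2; b(2) = 6; b(3) = 8; b(4) = 14; b(5) = 4; b(6) = 0; b(7) = 4; b(8) = 4; b(9) = 8; b(10) = 12; b(11) = 2; b(12) = 14; b(13) = 16; b(14) = 12; b(15) = 10; b(16) = 4; b(17) = 14; b(18) = 0; b(19) = 14; b(20) = 14; b(21) = 10; b(22) = 6; b(23) = 16; b(24) = 4; b(25) = 2.
Since (b(24), b(25)) = (b(0), b(1)) = (4, 2) (two consecutive terms determine the rest), the sequence is periodic with period 24.
So b(273) = b(0 + ((273-0) mod 24)) = b(9) = 8.

8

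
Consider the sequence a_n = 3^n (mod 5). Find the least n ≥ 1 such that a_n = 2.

We have a_0 = 1,  a_1 = 3,  a_2 = 4,  a_3 = 2,  a_4 = 1.
Since a_4 = a_0 = 1, the sequence is periodic with period 4.
The value 2 first appears (with n ≥ 1) at a_3.

3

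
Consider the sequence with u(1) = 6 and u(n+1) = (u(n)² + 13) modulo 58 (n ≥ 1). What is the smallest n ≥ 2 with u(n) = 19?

Listing terms: u(1) = 6, u(2) = 49, u(3) = 36, u(4) = 33, u(5) = 0, u(6) = 13, u(7) = 8, u(8) = 19, u(9) = 26, u(10) = 51, u(11) = 4, u(12) = 29, u(13) = 42, u(14) = 37, u(15) = 48, u(16) = 55, u(17) = 22, u(18) = 33.
Since u(18) = u(4) = 33, the sequence is eventually periodic: after a pre-period of length 3 it cycles with period 14.
The value 19 first appears (with n ≥ 2) at u(8).

8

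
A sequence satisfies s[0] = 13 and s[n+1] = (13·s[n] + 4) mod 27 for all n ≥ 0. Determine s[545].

15

We have s[0] = 13, s[1] = 11, s[2] = 12, s[3] = 25, s[4] = 5, s[5] = 15, s[6] = 10, s[7] = 26, s[8] = 18, s[9] = 22, s[10] = 20, s[11] = 21, s[12] = 7, s[13] = 14, s[14] = 24, s[15] = 19, s[16] = 8, s[17] = 0, s[18] = 4, s[19] = 2, s[20] = 3, s[21] = 16, s[22] = 23, s[23] = 6, s[24] = 1, s[25] = 17, s[26] = 9, s[27] = 13.
Since s[27] = s[0] = 13, the sequence is periodic with period 27.
So s[545] = s[0 + ((545-0) mod 27)] = s[5] = 15.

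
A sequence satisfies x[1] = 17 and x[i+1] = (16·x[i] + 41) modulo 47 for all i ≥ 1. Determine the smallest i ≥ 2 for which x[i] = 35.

21

We have x[1] = 17; x[2] = 31; x[3] = 20; x[4] = 32; x[5] = 36; x[6] = 6; x[7] = 43; x[8] = 24; x[9] = 2; x[10] = 26; x[11] = 34; x[12] = 21; x[13] = 1; x[14] = 10; x[15] = 13; x[16] = 14; x[17] = 30; x[18] = 4; x[19] = 11; x[20] = 29; x[21] = 35; x[22] = 37; x[23] = 22; x[24] = 17.
The sequence repeats with period 23.
The value 35 first appears (with i ≥ 2) at x[21].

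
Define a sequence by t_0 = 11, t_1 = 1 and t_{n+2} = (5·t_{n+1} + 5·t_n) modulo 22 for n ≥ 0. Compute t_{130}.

Computing terms: t_0 = 11,  t_1 = 1,  t_2 = 16,  t_3 = 19,  t_4 = 21,  t_5 = 2,  t_6 = 5,  t_7 = 13,  t_8 = 2,  t_9 = 9,  t_{10} = 11,  t_{11} = 12,  t_{12} = 5,  t_{13} = 19,  t_{14} = 10,  t_{15} = 13,  t_{16} = 5,  t_{17} = 2,  t_{18} = 13,  t_{19} = 9,  t_{20} = 0,  t_{21} = 1,  t_{22} = 5,  t_{23} = 8,  t_{24} = 21,  t_{25} = 13,  t_{26} = 16,  t_{27} = 13,  t_{28} = 13,  t_{29} = 20,  t_{30} = 11,  t_{31} = 1.
The sequence repeats with period 30.
So t_{130} = t_{0 + ((130-0) mod 30)} = t_{10} = 11.

11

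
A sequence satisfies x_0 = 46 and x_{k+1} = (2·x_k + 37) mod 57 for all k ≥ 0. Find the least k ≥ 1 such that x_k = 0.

3

Computing terms: x_0 = 46, x_1 = 15, x_2 = 10, x_3 = 0, x_4 = 37, x_5 = 54, x_6 = 31, x_7 = 42, x_8 = 7, x_9 = 51, x_{10} = 25, x_{11} = 30, x_{12} = 40, x_{13} = 3, x_{14} = 43, x_{15} = 9, x_{16} = 55, x_{17} = 33, x_{18} = 46.
The sequence repeats with period 18.
The value 0 first appears (with k ≥ 1) at x_3.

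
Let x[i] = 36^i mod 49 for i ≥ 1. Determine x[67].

x[1] = 36; x[2] = 22; x[3] = 8; x[4] = 43; x[5] = 29; x[6] = 15; x[7] = 1; x[8] = 36.
The sequence repeats with period 7.
(67 - 1) mod 7 = 3, so x[67] = x[4] = 43.

43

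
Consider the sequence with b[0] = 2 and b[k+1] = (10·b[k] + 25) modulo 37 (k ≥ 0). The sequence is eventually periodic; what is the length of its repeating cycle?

Listing terms: b[0] = 2,  b[1] = 8,  b[2] = 31,  b[3] = 2.
Since b[3] = b[0] = 2, the sequence is periodic with period 3.

3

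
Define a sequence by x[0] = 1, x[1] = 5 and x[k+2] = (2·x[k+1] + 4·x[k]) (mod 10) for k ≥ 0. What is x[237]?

4

We have x[0] = 1, x[1] = 5, x[2] = 4, x[3] = 8, x[4] = 2, x[5] = 6, x[6] = 0, x[7] = 4, x[8] = 8.
Since (x[7], x[8]) = (x[2], x[3]) = (4, 8) (two consecutive terms determine the rest), the sequence is eventually periodic: after a pre-period of length 2 it cycles with period 5.
For k ≥ 2, x[k] depends only on (k - 2) mod 5. (237 - 2) mod 5 = 0, so x[237] = x[2] = 4.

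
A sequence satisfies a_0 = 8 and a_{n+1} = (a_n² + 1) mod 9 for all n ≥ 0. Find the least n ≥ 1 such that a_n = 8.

Listing terms: a_0 = 8; a_1 = 2; a_2 = 5; a_3 = 8.
Since a_3 = a_0 = 8, the sequence is periodic with period 3.
The value 8 next appears (with n ≥ 1) at a_3.

3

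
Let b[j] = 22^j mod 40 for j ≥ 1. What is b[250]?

24

Computing terms: b[1] = 22, b[2] = 4, b[3] = 8, b[4] = 16, b[5] = 32, b[6] = 24, b[7] = 8.
Since b[7] = b[3] = 8, the sequence is eventually periodic: after a pre-period of length 2 it cycles with period 4.
For j ≥ 3, b[j] depends only on (j - 3) mod 4. (250 - 3) mod 4 = 3, so b[250] = b[6] = 24.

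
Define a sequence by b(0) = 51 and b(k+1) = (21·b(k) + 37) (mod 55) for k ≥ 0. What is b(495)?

41

Computing terms: b(0) = 51,  b(1) = 8,  b(2) = 40,  b(3) = 52,  b(4) = 29,  b(5) = 41,  b(6) = 18,  b(7) = 30,  b(8) = 7,  b(9) = 19,  b(10) = 51.
The sequence repeats with period 10.
(495 - 0) mod 10 = 5, so b(495) = b(5) = 41.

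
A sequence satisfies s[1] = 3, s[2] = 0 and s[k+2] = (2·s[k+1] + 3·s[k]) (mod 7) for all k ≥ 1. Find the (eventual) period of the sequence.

6

We have s[1] = 3; s[2] = 0; s[3] = 2; s[4] = 4; s[5] = 0; s[6] = 5; s[7] = 3; s[8] = 0.
Since (s[7], s[8]) = (s[1], s[2]) = (3, 0) (two consecutive terms determine the rest), the sequence is periodic with period 6.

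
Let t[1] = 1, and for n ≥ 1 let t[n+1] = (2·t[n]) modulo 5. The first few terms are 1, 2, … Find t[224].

3

We have t[1] = 1,  t[2] = 2,  t[3] = 4,  t[4] = 3,  t[5] = 1.
Since t[5] = t[1] = 1, the sequence is periodic with period 4.
(224 - 1) mod 4 = 3, so t[224] = t[4] = 3.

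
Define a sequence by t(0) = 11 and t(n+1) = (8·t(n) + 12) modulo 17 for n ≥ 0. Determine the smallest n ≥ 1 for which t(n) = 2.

Computing terms: t(0) = 11,  t(1) = 15,  t(2) = 13,  t(3) = 14,  t(4) = 5,  t(5) = 1,  t(6) = 3,  t(7) = 2,  t(8) = 11.
The sequence repeats with period 8.
The value 2 first appears (with n ≥ 1) at t(7).

7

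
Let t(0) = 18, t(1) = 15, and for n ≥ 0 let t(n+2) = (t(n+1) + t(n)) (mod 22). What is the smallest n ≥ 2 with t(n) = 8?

9

Listing terms: t(0) = 18,  t(1) = 15,  t(2) = 11,  t(3) = 4,  t(4) = 15,  t(5) = 19,  t(6) = 12,  t(7) = 9,  t(8) = 21,  t(9) = 8,  t(10) = 7,  t(11) = 15,  t(12) = 0,  t(13) = 15,  t(14) = 15,  t(15) = 8,  t(16) = 1,  t(17) = 9,  t(18) = 10,  t(19) = 19,  t(20) = 7,  t(21) = 4,  t(22) = 11,  t(23) = 15,  t(24) = 4,  t(25) = 19,  t(26) = 1,  t(27) = 20,  t(28) = 21,  t(29) = 19,  t(30) = 18,  t(31) = 15.
Since (t(30), t(31)) = (t(0), t(1)) = (18, 15) (two consecutive terms determine the rest), the sequence is periodic with period 30.
The value 8 first appears (with n ≥ 2) at t(9).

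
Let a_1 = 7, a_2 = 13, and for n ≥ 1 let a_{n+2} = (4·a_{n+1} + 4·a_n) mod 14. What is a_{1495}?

a_1 = 7, a_2 = 13, a_3 = 10, a_4 = 8, a_5 = 2, a_6 = 12, a_7 = 0, a_8 = 6, a_9 = 10, a_{10} = 8.
Since (a_9, a_{10}) = (a_3, a_4) = (10, 8) (two consecutive terms determine the rest), the sequence is eventually periodic: after a pre-period of length 2 it cycles with period 6.
For n ≥ 3, a_n depends only on (n - 3) mod 6. (1495 - 3) mod 6 = 4, so a_{1495} = a_7 = 0.

0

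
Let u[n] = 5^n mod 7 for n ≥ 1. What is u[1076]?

4

Computing terms: u[1] = 5; u[2] = 4; u[3] = 6; u[4] = 2; u[5] = 3; u[6] = 1; u[7] = 5.
The sequence repeats with period 6.
So u[1076] = u[1 + ((1076-1) mod 6)] = u[2] = 4.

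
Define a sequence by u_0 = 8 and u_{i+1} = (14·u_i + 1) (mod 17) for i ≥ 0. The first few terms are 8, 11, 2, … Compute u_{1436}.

10

Computing terms: u_0 = 8,  u_1 = 11,  u_2 = 2,  u_3 = 12,  u_4 = 16,  u_5 = 4,  u_6 = 6,  u_7 = 0,  u_8 = 1,  u_9 = 15,  u_{10} = 7,  u_{11} = 14,  u_{12} = 10,  u_{13} = 5,  u_{14} = 3,  u_{15} = 9,  u_{16} = 8.
The sequence repeats with period 16.
So u_{1436} = u_{0 + ((1436-0) mod 16)} = u_{12} = 10.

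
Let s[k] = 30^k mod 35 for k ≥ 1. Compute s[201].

15

We have s[1] = 30, s[2] = 25, s[3] = 15, s[4] = 30.
Since s[4] = s[1] = 30, the sequence is periodic with period 3.
(201 - 1) mod 3 = 2, so s[201] = s[3] = 15.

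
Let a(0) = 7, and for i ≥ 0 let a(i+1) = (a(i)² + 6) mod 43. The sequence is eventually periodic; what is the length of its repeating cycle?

6

a(0) = 7,  a(1) = 12,  a(2) = 21,  a(3) = 17,  a(4) = 37,  a(5) = 42,  a(6) = 7.
Since a(6) = a(0) = 7, the sequence is periodic with period 6.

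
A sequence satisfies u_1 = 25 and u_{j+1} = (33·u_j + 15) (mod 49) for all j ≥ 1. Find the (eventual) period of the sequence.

42

Computing terms: u_1 = 25,  u_2 = 7,  u_3 = 1,  u_4 = 48,  u_5 = 31,  u_6 = 9,  u_7 = 18,  u_8 = 21,  u_9 = 22,  u_{10} = 6,  u_{11} = 17,  u_{12} = 37,  u_{13} = 11,  u_{14} = 35,  u_{15} = 43,  u_{16} = 13,  u_{17} = 3,  u_{18} = 16,  u_{19} = 4,  u_{20} = 0,  u_{21} = 15,  u_{22} = 20,  u_{23} = 38,  u_{24} = 44,  u_{25} = 46,  u_{26} = 14,  u_{27} = 36,  u_{28} = 27,  u_{29} = 24,  u_{30} = 23,  u_{31} = 39,  u_{32} = 28,  u_{33} = 8,  u_{34} = 34,  u_{35} = 10,  u_{36} = 2,  u_{37} = 32,  u_{38} = 42,  u_{39} = 29,  u_{40} = 41,  u_{41} = 45,  u_{42} = 30,  u_{43} = 25.
Since u_{43} = u_1 = 25, the sequence is periodic with period 42.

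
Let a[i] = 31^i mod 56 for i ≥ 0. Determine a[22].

a[0] = 1, a[1] = 31, a[2] = 9, a[3] = 55, a[4] = 25, a[5] = 47, a[6] = 1.
Since a[6] = a[0] = 1, the sequence is periodic with period 6.
So a[22] = a[0 + ((22-0) mod 6)] = a[4] = 25.

25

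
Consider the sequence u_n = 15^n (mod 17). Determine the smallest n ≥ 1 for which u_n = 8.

7

We have u_0 = 1, u_1 = 15, u_2 = 4, u_3 = 9, u_4 = 16, u_5 = 2, u_6 = 13, u_7 = 8, u_8 = 1.
Since u_8 = u_0 = 1, the sequence is periodic with period 8.
The value 8 first appears (with n ≥ 1) at u_7.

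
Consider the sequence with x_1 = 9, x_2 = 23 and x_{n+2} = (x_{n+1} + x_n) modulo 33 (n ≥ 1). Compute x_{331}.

Computing terms: x_1 = 9, x_2 = 23, x_3 = 32, x_4 = 22, x_5 = 21, x_6 = 10, x_7 = 31, x_8 = 8, x_9 = 6, x_{10} = 14, x_{11} = 20, x_{12} = 1, x_{13} = 21, x_{14} = 22, x_{15} = 10, x_{16} = 32, x_{17} = 9, x_{18} = 8, x_{19} = 17, x_{20} = 25, x_{21} = 9, x_{22} = 1, x_{23} = 10, x_{24} = 11, x_{25} = 21, x_{26} = 32, x_{27} = 20, x_{28} = 19, x_{29} = 6, x_{30} = 25, x_{31} = 31, x_{32} = 23, x_{33} = 21, x_{34} = 11, x_{35} = 32, x_{36} = 10, x_{37} = 9, x_{38} = 19, x_{39} = 28, x_{40} = 14, x_{41} = 9, x_{42} = 23.
Since (x_{41}, x_{42}) = (x_1, x_2) = (9, 23) (two consecutive terms determine the rest), the sequence is periodic with period 40.
So x_{331} = x_{1 + ((331-1) mod 40)} = x_{11} = 20.

20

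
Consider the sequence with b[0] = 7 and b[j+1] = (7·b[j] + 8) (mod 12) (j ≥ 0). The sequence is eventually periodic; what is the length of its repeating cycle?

6

Listing terms: b[0] = 7, b[1] = 9, b[2] = 11, b[3] = 1, b[4] = 3, b[5] = 5, b[6] = 7.
Since b[6] = b[0] = 7, the sequence is periodic with period 6.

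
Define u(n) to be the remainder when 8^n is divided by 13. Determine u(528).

1

Computing terms: u(0) = 1; u(1) = 8; u(2) = 12; u(3) = 5; u(4) = 1.
Since u(4) = u(0) = 1, the sequence is periodic with period 4.
(528 - 0) mod 4 = 0, so u(528) = u(0) = 1.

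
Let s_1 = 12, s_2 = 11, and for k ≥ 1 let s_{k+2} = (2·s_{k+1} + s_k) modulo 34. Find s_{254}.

Listing terms: s_1 = 12; s_2 = 11; s_3 = 0; s_4 = 11; s_5 = 22; s_6 = 21; s_7 = 30; s_8 = 13; s_9 = 22; s_{10} = 23; s_{11} = 0; s_{12} = 23; s_{13} = 12; s_{14} = 13; s_{15} = 4; s_{16} = 21; s_{17} = 12; s_{18} = 11.
The sequence repeats with period 16.
So s_{254} = s_{1 + ((254-1) mod 16)} = s_{14} = 13.

13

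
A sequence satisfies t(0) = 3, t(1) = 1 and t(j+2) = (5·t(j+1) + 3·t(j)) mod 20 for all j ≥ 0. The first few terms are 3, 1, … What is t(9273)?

1

We have t(0) = 3,  t(1) = 1,  t(2) = 14,  t(3) = 13,  t(4) = 7,  t(5) = 14,  t(6) = 11,  t(7) = 17,  t(8) = 18,  t(9) = 1,  t(10) = 19,  t(11) = 18,  t(12) = 7,  t(13) = 9,  t(14) = 6,  t(15) = 17,  t(16) = 3,  t(17) = 6,  t(18) = 19,  t(19) = 13,  t(20) = 2,  t(21) = 9,  t(22) = 11,  t(23) = 2,  t(24) = 3,  t(25) = 1.
Since (t(24), t(25)) = (t(0), t(1)) = (3, 1) (two consecutive terms determine the rest), the sequence is periodic with period 24.
So t(9273) = t(0 + ((9273-0) mod 24)) = t(9) = 1.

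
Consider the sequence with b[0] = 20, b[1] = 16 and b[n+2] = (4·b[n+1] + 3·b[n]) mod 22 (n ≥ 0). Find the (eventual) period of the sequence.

Listing terms: b[0] = 20; b[1] = 16; b[2] = 14; b[3] = 16; b[4] = 18; b[5] = 10; b[6] = 6; b[7] = 10; b[8] = 14; b[9] = 20; b[10] = 12; b[11] = 20; b[12] = 6; b[13] = 18; b[14] = 2; b[15] = 18; b[16] = 12; b[17] = 14; b[18] = 4; b[19] = 14; b[20] = 2; b[21] = 6; b[22] = 8; b[23] = 6; b[24] = 4; b[25] = 12; b[26] = 16; b[27] = 12; b[28] = 8; b[29] = 2; b[30] = 10; b[31] = 2; b[32] = 16; b[33] = 4; b[34] = 20; b[35] = 4; b[36] = 10; b[37] = 8; b[38] = 18; b[39] = 8; b[40] = 20; b[41] = 16.
Since (b[40], b[41]) = (b[0], b[1]) = (20, 16) (two consecutive terms determine the rest), the sequence is periodic with period 40.

40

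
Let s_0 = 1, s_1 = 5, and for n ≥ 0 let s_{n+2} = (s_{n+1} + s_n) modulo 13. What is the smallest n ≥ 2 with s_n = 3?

12

Listing terms: s_0 = 1, s_1 = 5, s_2 = 6, s_3 = 11, s_4 = 4, s_5 = 2, s_6 = 6, s_7 = 8, s_8 = 1, s_9 = 9, s_{10} = 10, s_{11} = 6, s_{12} = 3, s_{13} = 9, s_{14} = 12, s_{15} = 8, s_{16} = 7, s_{17} = 2, s_{18} = 9, s_{19} = 11, s_{20} = 7, s_{21} = 5, s_{22} = 12, s_{23} = 4, s_{24} = 3, s_{25} = 7, s_{26} = 10, s_{27} = 4, s_{28} = 1, s_{29} = 5.
The sequence repeats with period 28.
The value 3 first appears (with n ≥ 2) at s_{12}.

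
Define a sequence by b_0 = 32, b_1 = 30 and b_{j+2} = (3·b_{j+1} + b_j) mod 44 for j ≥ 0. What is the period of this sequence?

We have b_0 = 32,  b_1 = 30,  b_2 = 34,  b_3 = 0,  b_4 = 34,  b_5 = 14,  b_6 = 32,  b_7 = 22,  b_8 = 10,  b_9 = 8,  b_{10} = 34,  b_{11} = 22,  b_{12} = 12,  b_{13} = 14,  b_{14} = 10,  b_{15} = 0,  b_{16} = 10,  b_{17} = 30,  b_{18} = 12,  b_{19} = 22,  b_{20} = 34,  b_{21} = 36,  b_{22} = 10,  b_{23} = 22,  b_{24} = 32,  b_{25} = 30.
The sequence repeats with period 24.

24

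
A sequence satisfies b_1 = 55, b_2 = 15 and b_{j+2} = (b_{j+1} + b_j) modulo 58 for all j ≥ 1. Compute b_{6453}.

b_1 = 55; b_2 = 15; b_3 = 12; b_4 = 27; b_5 = 39; b_6 = 8; b_7 = 47; b_8 = 55; b_9 = 44; b_{10} = 41; b_{11} = 27; b_{12} = 10; b_{13} = 37; b_{14} = 47; b_{15} = 26; b_{16} = 15; b_{17} = 41; b_{18} = 56; b_{19} = 39; b_{20} = 37; b_{21} = 18; b_{22} = 55; b_{23} = 15.
Since (b_{22}, b_{23}) = (b_1, b_2) = (55, 15) (two consecutive terms determine the rest), the sequence is periodic with period 21.
So b_{6453} = b_{1 + ((6453-1) mod 21)} = b_6 = 8.

8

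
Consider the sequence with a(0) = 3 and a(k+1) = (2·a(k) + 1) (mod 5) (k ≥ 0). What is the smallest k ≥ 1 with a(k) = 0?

Computing terms: a(0) = 3; a(1) = 2; a(2) = 0; a(3) = 1; a(4) = 3.
The sequence repeats with period 4.
The value 0 first appears (with k ≥ 1) at a(2).

2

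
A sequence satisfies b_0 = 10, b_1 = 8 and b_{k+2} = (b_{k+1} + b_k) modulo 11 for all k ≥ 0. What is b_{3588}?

Computing terms: b_0 = 10, b_1 = 8, b_2 = 7, b_3 = 4, b_4 = 0, b_5 = 4, b_6 = 4, b_7 = 8, b_8 = 1, b_9 = 9, b_{10} = 10, b_{11} = 8.
Since (b_{10}, b_{11}) = (b_0, b_1) = (10, 8) (two consecutive terms determine the rest), the sequence is periodic with period 10.
So b_{3588} = b_{0 + ((3588-0) mod 10)} = b_8 = 1.

1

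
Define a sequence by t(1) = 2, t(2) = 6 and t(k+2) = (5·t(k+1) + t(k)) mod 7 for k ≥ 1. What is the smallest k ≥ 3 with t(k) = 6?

Listing terms: t(1) = 2,  t(2) = 6,  t(3) = 4,  t(4) = 5,  t(5) = 1,  t(6) = 3,  t(7) = 2,  t(8) = 6.
The sequence repeats with period 6.
The value 6 next appears (with k ≥ 3) at t(8).

8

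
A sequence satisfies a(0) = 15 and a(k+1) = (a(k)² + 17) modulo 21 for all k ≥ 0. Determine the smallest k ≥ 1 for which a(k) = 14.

a(0) = 15; a(1) = 11; a(2) = 12; a(3) = 14; a(4) = 3; a(5) = 5; a(6) = 0; a(7) = 17; a(8) = 12.
Since a(8) = a(2) = 12, the sequence is eventually periodic: after a pre-period of length 2 it cycles with period 6.
The value 14 first appears (with k ≥ 1) at a(3).

3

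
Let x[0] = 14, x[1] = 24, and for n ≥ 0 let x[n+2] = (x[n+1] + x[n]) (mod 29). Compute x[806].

19

We have x[0] = 14, x[1] = 24, x[2] = 9, x[3] = 4, x[4] = 13, x[5] = 17, x[6] = 1, x[7] = 18, x[8] = 19, x[9] = 8, x[10] = 27, x[11] = 6, x[12] = 4, x[13] = 10, x[14] = 14, x[15] = 24.
Since (x[14], x[15]) = (x[0], x[1]) = (14, 24) (two consecutive terms determine the rest), the sequence is periodic with period 14.
(806 - 0) mod 14 = 8, so x[806] = x[8] = 19.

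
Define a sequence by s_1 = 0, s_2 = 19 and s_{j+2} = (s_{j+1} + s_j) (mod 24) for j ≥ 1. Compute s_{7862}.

11

We have s_1 = 0; s_2 = 19; s_3 = 19; s_4 = 14; s_5 = 9; s_6 = 23; s_7 = 8; s_8 = 7; s_9 = 15; s_{10} = 22; s_{11} = 13; s_{12} = 11; s_{13} = 0; s_{14} = 11; s_{15} = 11; s_{16} = 22; s_{17} = 9; s_{18} = 7; s_{19} = 16; s_{20} = 23; s_{21} = 15; s_{22} = 14; s_{23} = 5; s_{24} = 19; s_{25} = 0; s_{26} = 19.
The sequence repeats with period 24.
So s_{7862} = s_{1 + ((7862-1) mod 24)} = s_{14} = 11.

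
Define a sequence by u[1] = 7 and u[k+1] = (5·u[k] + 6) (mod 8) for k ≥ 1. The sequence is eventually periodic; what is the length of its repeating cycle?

u[1] = 7; u[2] = 1; u[3] = 3; u[4] = 5; u[5] = 7.
The sequence repeats with period 4.

4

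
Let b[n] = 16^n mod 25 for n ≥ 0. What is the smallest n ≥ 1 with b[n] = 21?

3

Computing terms: b[0] = 1; b[1] = 16; b[2] = 6; b[3] = 21; b[4] = 11; b[5] = 1.
The sequence repeats with period 5.
The value 21 first appears (with n ≥ 1) at b[3].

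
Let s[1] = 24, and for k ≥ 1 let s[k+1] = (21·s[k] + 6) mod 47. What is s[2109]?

30

s[1] = 24; s[2] = 40; s[3] = 0; s[4] = 6; s[5] = 38; s[6] = 5; s[7] = 17; s[8] = 34; s[9] = 15; s[10] = 39; s[11] = 26; s[12] = 35; s[13] = 36; s[14] = 10; s[15] = 28; s[16] = 30; s[17] = 25; s[18] = 14; s[19] = 18; s[20] = 8; s[21] = 33; s[22] = 41; s[23] = 21; s[24] = 24.
The sequence repeats with period 23.
(2109 - 1) mod 23 = 15, so s[2109] = s[16] = 30.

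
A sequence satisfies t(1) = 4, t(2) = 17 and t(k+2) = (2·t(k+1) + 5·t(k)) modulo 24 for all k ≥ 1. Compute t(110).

Listing terms: t(1) = 4; t(2) = 17; t(3) = 6; t(4) = 1; t(5) = 8; t(6) = 21; t(7) = 10; t(8) = 5; t(9) = 12; t(10) = 1; t(11) = 14; t(12) = 9; t(13) = 16; t(14) = 5; t(15) = 18; t(16) = 13; t(17) = 20; t(18) = 9; t(19) = 22; t(20) = 17; t(21) = 0; t(22) = 13; t(23) = 2; t(24) = 21; t(25) = 4; t(26) = 17.
The sequence repeats with period 24.
(110 - 1) mod 24 = 13, so t(110) = t(14) = 5.

5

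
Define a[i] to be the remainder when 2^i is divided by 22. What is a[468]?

14

Listing terms: a[1] = 2,  a[2] = 4,  a[3] = 8,  a[4] = 16,  a[5] = 10,  a[6] = 20,  a[7] = 18,  a[8] = 14,  a[9] = 6,  a[10] = 12,  a[11] = 2.
The sequence repeats with period 10.
(468 - 1) mod 10 = 7, so a[468] = a[8] = 14.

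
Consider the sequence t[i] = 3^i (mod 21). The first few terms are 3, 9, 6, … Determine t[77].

Computing terms: t[1] = 3,  t[2] = 9,  t[3] = 6,  t[4] = 18,  t[5] = 12,  t[6] = 15,  t[7] = 3.
The sequence repeats with period 6.
So t[77] = t[1 + ((77-1) mod 6)] = t[5] = 12.

12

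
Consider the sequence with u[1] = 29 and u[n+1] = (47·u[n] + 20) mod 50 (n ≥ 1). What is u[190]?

13

Computing terms: u[1] = 29; u[2] = 33; u[3] = 21; u[4] = 7; u[5] = 49; u[6] = 23; u[7] = 1; u[8] = 17; u[9] = 19; u[10] = 13; u[11] = 31; u[12] = 27; u[13] = 39; u[14] = 3; u[15] = 11; u[16] = 37; u[17] = 9; u[18] = 43; u[19] = 41; u[20] = 47; u[21] = 29.
Since u[21] = u[1] = 29, the sequence is periodic with period 20.
(190 - 1) mod 20 = 9, so u[190] = u[10] = 13.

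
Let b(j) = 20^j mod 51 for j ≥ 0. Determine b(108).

Computing terms: b(0) = 1, b(1) = 20, b(2) = 43, b(3) = 44, b(4) = 13, b(5) = 5, b(6) = 49, b(7) = 11, b(8) = 16, b(9) = 14, b(10) = 25, b(11) = 41, b(12) = 4, b(13) = 29, b(14) = 19, b(15) = 23, b(16) = 1.
Since b(16) = b(0) = 1, the sequence is periodic with period 16.
(108 - 0) mod 16 = 12, so b(108) = b(12) = 4.

4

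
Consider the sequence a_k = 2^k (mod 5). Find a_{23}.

3

We have a_1 = 2, a_2 = 4, a_3 = 3, a_4 = 1, a_5 = 2.
The sequence repeats with period 4.
So a_{23} = a_{1 + ((23-1) mod 4)} = a_3 = 3.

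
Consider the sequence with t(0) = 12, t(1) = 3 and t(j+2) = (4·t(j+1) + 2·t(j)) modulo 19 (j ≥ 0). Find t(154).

Computing terms: t(0) = 12,  t(1) = 3,  t(2) = 17,  t(3) = 17,  t(4) = 7,  t(5) = 5,  t(6) = 15,  t(7) = 13,  t(8) = 6,  t(9) = 12,  t(10) = 3.
The sequence repeats with period 9.
(154 - 0) mod 9 = 1, so t(154) = t(1) = 3.

3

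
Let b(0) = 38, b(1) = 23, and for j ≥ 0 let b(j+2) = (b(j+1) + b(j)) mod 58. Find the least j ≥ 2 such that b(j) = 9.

14

Listing terms: b(0) = 38; b(1) = 23; b(2) = 3; b(3) = 26; b(4) = 29; b(5) = 55; b(6) = 26; b(7) = 23; b(8) = 49; b(9) = 14; b(10) = 5; b(11) = 19; b(12) = 24; b(13) = 43; b(14) = 9; b(15) = 52; b(16) = 3; b(17) = 55; b(18) = 0; b(19) = 55; b(20) = 55; b(21) = 52; b(22) = 49; b(23) = 43; b(24) = 34; b(25) = 19; b(26) = 53; b(27) = 14; b(28) = 9; b(29) = 23; b(30) = 32; b(31) = 55; b(32) = 29; b(33) = 26; b(34) = 55; b(35) = 23; b(36) = 20; b(37) = 43; b(38) = 5; b(39) = 48; b(40) = 53; b(41) = 43; b(42) = 38; b(43) = 23.
The sequence repeats with period 42.
The value 9 first appears (with j ≥ 2) at b(14).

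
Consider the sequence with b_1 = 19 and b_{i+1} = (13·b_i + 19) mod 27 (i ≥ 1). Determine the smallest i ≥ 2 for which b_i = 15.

6

Listing terms: b_1 = 19,  b_2 = 23,  b_3 = 21,  b_4 = 22,  b_5 = 8,  b_6 = 15,  b_7 = 25,  b_8 = 20,  b_9 = 9,  b_{10} = 1,  b_{11} = 5,  b_{12} = 3,  b_{13} = 4,  b_{14} = 17,  b_{15} = 24,  b_{16} = 7,  b_{17} = 2,  b_{18} = 18,  b_{19} = 10,  b_{20} = 14,  b_{21} = 12,  b_{22} = 13,  b_{23} = 26,  b_{24} = 6,  b_{25} = 16,  b_{26} = 11,  b_{27} = 0,  b_{28} = 19.
Since b_{28} = b_1 = 19, the sequence is periodic with period 27.
The value 15 first appears (with i ≥ 2) at b_6.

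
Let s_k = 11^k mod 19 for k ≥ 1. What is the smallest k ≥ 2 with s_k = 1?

We have s_1 = 11,  s_2 = 7,  s_3 = 1,  s_4 = 11.
The sequence repeats with period 3.
The value 1 first appears (with k ≥ 2) at s_3.

3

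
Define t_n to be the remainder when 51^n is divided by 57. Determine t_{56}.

We have t_0 = 1, t_1 = 51, t_2 = 36, t_3 = 12, t_4 = 42, t_5 = 33, t_6 = 30, t_7 = 48, t_8 = 54, t_9 = 18, t_{10} = 6, t_{11} = 21, t_{12} = 45, t_{13} = 15, t_{14} = 24, t_{15} = 27, t_{16} = 9, t_{17} = 3, t_{18} = 39, t_{19} = 51.
Since t_{19} = t_1 = 51, the sequence is eventually periodic: after a pre-period of length 1 it cycles with period 18.
For n ≥ 1, t_n depends only on (n - 1) mod 18. (56 - 1) mod 18 = 1, so t_{56} = t_2 = 36.

36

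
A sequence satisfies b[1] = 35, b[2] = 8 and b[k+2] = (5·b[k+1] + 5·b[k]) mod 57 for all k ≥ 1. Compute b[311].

b[1] = 35,  b[2] = 8,  b[3] = 44,  b[4] = 32,  b[5] = 38,  b[6] = 8,  b[7] = 2,  b[8] = 50,  b[9] = 32,  b[10] = 11,  b[11] = 44,  b[12] = 47,  b[13] = 56,  b[14] = 2,  b[15] = 5,  b[16] = 35,  b[17] = 29,  b[18] = 35,  b[19] = 35,  b[20] = 8.
Since (b[19], b[20]) = (b[1], b[2]) = (35, 8) (two consecutive terms determine the rest), the sequence is periodic with period 18.
(311 - 1) mod 18 = 4, so b[311] = b[5] = 38.

38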